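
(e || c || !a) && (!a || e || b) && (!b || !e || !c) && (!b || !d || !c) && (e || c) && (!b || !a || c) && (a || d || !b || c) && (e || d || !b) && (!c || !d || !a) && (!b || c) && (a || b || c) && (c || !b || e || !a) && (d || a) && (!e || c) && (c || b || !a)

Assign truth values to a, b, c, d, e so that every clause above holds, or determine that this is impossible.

a: false,  b: false,  c: true,  d: true,  e: true

Case e = true:
Unit clause (c) forces c = true.
Unit clause (!b) forces b = false.
Case d = true:
Unit clause (!a) forces a = false.
This assignment satisfies each clause.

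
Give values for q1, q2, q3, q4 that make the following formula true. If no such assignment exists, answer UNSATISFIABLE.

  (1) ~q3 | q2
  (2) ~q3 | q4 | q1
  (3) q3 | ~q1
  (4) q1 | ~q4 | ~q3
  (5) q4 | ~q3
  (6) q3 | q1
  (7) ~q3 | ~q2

Case q3 = 0:
The clause (~q1) is unit, so q1 = 0.
But (q1) is also a unit clause — contradiction.
That branch fails; take q3 = 1 instead.
The clause (q2) is unit, so q2 = 1.
But (~q2) is also a unit clause — contradiction.
Both values of q3 lead to a conflict.

UNSATISFIABLE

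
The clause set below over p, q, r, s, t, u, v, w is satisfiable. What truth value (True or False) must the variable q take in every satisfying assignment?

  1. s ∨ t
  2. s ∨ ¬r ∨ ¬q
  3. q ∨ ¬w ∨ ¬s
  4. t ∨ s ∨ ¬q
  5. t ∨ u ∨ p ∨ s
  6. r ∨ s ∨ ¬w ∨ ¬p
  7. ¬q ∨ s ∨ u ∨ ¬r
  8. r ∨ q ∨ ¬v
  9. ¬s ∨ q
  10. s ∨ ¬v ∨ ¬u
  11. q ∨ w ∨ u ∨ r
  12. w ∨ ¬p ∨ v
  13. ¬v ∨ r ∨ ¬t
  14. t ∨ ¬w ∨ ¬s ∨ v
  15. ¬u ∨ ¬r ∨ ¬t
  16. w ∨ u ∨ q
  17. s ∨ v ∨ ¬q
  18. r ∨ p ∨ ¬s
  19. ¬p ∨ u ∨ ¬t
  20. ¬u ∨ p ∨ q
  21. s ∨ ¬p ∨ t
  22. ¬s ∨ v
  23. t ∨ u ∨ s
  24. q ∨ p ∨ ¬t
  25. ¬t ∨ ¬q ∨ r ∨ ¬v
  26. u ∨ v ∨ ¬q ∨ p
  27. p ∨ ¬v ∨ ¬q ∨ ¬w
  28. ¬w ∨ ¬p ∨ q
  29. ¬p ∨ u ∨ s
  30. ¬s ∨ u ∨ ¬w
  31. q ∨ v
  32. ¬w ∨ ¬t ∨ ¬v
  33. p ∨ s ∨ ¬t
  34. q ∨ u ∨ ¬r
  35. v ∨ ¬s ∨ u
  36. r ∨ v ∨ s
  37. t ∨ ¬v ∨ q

Suppose q = False.
(¬s) alone gives s = False.
(t) alone gives t = True.
(p) alone gives p = True.
(u) alone gives u = True.
(¬v) alone gives v = False.
That conflicts with the unit clause (v).
So every satisfying assignment has q = True.

True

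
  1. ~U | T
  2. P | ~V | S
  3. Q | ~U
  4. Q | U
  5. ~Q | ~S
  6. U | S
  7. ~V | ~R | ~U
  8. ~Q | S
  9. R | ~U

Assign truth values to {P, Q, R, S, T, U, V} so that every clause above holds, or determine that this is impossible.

UNSATISFIABLE

Suppose U = 0.
From the singleton clause (Q), Q = 1.
From the singleton clause (~S), S = 0.
But (S) is also a unit clause — contradiction.
So U must be the other value — set U = 1.
From the singleton clause (T), T = 1.
From the singleton clause (Q), Q = 1.
From the singleton clause (~S), S = 0.
But (S) is also a unit clause — contradiction.
Neither U = 1 nor U = 0 works.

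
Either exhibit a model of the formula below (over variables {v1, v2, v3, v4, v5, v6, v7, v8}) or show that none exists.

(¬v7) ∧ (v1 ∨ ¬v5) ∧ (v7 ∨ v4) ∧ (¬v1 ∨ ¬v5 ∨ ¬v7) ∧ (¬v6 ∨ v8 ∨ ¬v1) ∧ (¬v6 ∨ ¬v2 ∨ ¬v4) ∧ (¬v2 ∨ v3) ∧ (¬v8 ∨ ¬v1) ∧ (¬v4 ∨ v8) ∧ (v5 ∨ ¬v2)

The clause (¬v7) is unit, so v7 = False.
The clause (v4) is unit, so v4 = True.
The clause (v8) is unit, so v8 = True.
The clause (¬v1) is unit, so v1 = False.
The clause (¬v5) is unit, so v5 = False.
The clause (¬v2) is unit, so v2 = False.
No clause remains; v3, v6 are free.

v1=False,  v2=False,  v3=True,  v4=True,  v5=False,  v6=True,  v7=False,  v8=True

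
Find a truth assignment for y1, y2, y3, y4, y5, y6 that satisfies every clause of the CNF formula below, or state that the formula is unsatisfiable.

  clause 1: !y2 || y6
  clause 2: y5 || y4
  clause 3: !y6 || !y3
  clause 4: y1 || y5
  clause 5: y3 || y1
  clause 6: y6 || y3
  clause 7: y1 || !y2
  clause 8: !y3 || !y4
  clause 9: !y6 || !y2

Try y2 = false.
Try y5 = true.
Try y6 = true.
The clause (!y3) is unit, so y3 = false.
The clause (y1) is unit, so y1 = true.
All clauses hold; y4 can take either value.

y1: true,  y2: false,  y3: false,  y4: true,  y5: true,  y6: true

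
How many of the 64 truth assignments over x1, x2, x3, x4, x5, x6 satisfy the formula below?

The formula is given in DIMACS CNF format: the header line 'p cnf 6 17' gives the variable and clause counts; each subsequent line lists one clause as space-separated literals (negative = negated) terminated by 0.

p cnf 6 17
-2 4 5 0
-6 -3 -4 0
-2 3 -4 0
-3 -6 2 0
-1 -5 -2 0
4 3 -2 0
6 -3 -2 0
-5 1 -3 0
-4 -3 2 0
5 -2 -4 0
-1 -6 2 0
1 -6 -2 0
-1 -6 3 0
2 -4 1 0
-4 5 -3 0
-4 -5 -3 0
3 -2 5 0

There are 2^6 = 64 truth assignments over (x1, x2, x3, x4, x5, x6).
Split on x5. With x5 = True, the clauses containing x5 are satisfied and ¬x5 drops from the rest; 5 of the 2^5 = 32 assignments to the other variables satisfy what remains.
With x5 = False, by the same count on the reduced clause set, 6 assignments work.
(One model: x1=F, x2=F, x3=F, x4=F, x5=F, x6=F.)
Total: 5 + 6 = 11.

11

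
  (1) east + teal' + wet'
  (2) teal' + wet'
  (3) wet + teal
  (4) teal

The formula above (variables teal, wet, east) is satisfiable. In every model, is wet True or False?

Suppose wet = 1.
From the singleton clause (teal'), teal = 0.
But (teal) is also a unit clause — contradiction.
So every satisfying assignment has wet = False.

False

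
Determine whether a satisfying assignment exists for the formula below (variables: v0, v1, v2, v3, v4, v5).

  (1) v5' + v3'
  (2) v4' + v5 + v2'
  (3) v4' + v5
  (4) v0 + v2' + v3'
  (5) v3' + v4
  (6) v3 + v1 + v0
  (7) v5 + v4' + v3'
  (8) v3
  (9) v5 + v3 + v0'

(v3) alone gives v3 = 1.
(v5') alone gives v5 = 0.
(v4') alone gives v4 = 0.
Now (v4) is unsatisfied and unit — conflict.
No assignment satisfies every clause.

No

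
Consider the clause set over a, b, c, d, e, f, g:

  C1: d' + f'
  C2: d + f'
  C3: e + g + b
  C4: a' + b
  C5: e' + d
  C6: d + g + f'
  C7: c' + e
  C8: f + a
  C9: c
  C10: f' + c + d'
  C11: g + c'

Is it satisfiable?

Yes, satisfiable

From the singleton clause (c), c = 1.
From the singleton clause (e), e = 1.
From the singleton clause (d), d = 1.
From the singleton clause (f'), f = 0.
From the singleton clause (a), a = 1.
From the singleton clause (b), b = 1.
From the singleton clause (g), g = 1.
All clauses are satisfied.
A satisfying assignment: a: 1; b: 1; c: 1; d: 1; e: 1; f: 0; g: 1.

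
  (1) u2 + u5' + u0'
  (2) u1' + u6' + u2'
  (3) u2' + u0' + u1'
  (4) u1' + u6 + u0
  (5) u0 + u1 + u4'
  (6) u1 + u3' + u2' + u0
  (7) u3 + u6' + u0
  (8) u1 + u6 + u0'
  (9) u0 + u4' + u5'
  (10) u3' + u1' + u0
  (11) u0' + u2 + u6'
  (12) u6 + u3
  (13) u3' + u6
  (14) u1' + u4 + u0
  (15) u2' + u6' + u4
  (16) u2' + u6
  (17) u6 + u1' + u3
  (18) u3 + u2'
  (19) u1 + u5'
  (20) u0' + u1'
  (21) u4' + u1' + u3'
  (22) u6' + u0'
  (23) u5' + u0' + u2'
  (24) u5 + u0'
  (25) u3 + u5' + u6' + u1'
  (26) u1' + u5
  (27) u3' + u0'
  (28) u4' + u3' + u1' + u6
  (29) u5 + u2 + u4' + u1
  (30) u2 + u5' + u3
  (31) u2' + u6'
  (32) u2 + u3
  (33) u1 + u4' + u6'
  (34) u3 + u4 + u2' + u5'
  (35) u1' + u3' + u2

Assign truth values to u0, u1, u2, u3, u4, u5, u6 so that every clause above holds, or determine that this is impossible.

u0=0,  u1=0,  u2=0,  u3=1,  u4=0,  u5=0,  u6=1

Branch on u6: set u6 = 1.
The clause (u0') is unit, so u0 = 0.
The clause (u3) is unit, so u3 = 1.
The clause (u1') is unit, so u1 = 0.
The clause (u4') is unit, so u4 = 0.
The clause (u2') is unit, so u2 = 0.
The clause (u5') is unit, so u5 = 0.
All clauses are satisfied.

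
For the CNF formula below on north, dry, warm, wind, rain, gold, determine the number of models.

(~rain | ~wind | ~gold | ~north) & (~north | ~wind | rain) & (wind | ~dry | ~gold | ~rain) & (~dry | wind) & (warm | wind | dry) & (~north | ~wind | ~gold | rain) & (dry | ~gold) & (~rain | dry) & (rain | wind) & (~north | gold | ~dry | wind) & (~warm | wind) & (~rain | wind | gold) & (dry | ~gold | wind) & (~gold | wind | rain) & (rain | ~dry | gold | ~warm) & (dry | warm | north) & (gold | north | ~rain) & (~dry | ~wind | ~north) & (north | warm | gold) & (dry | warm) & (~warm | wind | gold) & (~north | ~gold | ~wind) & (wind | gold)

5

There are 2^6 = 64 truth assignments over (north, dry, warm, wind, rain, gold).
Split on rain. With rain = 1, the clauses containing rain are satisfied and ~rain drops from the rest; 2 of the 2^5 = 32 assignments to the other variables satisfy what remains.
With rain = 0, by the same count on the reduced clause set, 3 assignments work.
Total: 2 + 3 = 5.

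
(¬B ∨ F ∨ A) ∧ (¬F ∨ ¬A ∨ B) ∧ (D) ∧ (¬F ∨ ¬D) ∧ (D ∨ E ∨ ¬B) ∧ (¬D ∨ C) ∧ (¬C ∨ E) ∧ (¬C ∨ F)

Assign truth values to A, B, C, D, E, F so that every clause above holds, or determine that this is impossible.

UNSATISFIABLE

Unit clause (D) forces D = True.
Unit clause (¬F) forces F = False.
Unit clause (C) forces C = True.
Now (¬C) is unsatisfied and unit — conflict.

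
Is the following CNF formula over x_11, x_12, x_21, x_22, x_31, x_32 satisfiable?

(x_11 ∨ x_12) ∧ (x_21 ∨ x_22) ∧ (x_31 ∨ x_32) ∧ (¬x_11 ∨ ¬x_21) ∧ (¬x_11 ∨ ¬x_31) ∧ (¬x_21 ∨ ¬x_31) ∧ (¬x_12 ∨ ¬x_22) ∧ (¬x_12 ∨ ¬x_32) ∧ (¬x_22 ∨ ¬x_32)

Try x_11 = True.
Unit clause (¬x_21) forces x_21 = False.
Unit clause (x_22) forces x_22 = True.
Unit clause (¬x_31) forces x_31 = False.
Unit clause (x_32) forces x_32 = True.
That conflicts with the unit clause (¬x_32).
Backtrack on x_11: now try x_11 = False.
Unit clause (x_12) forces x_12 = True.
Unit clause (¬x_22) forces x_22 = False.
Unit clause (x_21) forces x_21 = True.
Unit clause (¬x_31) forces x_31 = False.
Unit clause (x_32) forces x_32 = True.
That conflicts with the unit clause (¬x_32).
Either choice for x_11 ends in contradiction.
No assignment satisfies every clause.

Unsatisfiable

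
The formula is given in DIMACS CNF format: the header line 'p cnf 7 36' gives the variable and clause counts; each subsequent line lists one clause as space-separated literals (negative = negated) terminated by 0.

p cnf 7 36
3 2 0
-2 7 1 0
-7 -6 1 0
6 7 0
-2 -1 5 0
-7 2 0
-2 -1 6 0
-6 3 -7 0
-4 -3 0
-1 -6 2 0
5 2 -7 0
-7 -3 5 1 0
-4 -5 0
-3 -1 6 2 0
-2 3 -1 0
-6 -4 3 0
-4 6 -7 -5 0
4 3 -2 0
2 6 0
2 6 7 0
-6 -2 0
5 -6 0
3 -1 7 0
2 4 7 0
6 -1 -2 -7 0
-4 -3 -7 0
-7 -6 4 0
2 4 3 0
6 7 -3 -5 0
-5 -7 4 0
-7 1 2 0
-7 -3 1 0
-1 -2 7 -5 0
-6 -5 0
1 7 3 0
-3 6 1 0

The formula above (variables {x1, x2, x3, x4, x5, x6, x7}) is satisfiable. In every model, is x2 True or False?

Suppose x2 = False.
(x3) alone gives x3 = True.
(¬x7) alone gives x7 = False.
(x6) alone gives x6 = True.
(¬x4) alone gives x4 = False.
But (x4) is also a unit clause — contradiction.
So every satisfying assignment has x2 = True.

True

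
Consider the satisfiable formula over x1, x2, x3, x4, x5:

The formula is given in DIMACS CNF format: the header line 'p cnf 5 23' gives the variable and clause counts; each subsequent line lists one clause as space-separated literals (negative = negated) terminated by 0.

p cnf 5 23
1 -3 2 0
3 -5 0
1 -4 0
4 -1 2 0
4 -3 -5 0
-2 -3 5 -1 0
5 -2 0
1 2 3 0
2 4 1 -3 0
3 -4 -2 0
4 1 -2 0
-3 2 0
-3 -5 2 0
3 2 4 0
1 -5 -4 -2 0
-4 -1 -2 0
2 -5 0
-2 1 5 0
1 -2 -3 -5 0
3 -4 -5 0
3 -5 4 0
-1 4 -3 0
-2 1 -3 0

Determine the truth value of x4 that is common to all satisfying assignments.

Suppose x4 = False.
Branch on x3: set x3 = True.
Unit clause (¬x5) forces x5 = False.
Unit clause (¬x2) forces x2 = False.
But (x2) is also a unit clause — contradiction.
Undo x3 and try x3 = False.
Unit clause (¬x5) forces x5 = False.
Unit clause (¬x2) forces x2 = False.
But (x2) is also a unit clause — contradiction.
Either choice for x3 ends in contradiction.
So every satisfying assignment has x4 = True.

True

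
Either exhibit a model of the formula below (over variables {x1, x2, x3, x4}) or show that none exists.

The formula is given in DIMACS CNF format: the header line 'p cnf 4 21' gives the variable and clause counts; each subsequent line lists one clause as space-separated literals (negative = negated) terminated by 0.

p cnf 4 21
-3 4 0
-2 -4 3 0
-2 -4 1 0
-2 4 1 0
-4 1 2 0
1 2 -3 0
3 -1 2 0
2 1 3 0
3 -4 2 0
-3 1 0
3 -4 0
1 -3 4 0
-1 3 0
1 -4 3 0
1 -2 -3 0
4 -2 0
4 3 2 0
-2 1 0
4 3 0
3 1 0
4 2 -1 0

x1: True,  x2: False,  x3: True,  x4: True

Case x3 = True:
The clause (x4) is unit, so x4 = True.
The clause (x1) is unit, so x1 = True.
All clauses hold; x2 can take either value.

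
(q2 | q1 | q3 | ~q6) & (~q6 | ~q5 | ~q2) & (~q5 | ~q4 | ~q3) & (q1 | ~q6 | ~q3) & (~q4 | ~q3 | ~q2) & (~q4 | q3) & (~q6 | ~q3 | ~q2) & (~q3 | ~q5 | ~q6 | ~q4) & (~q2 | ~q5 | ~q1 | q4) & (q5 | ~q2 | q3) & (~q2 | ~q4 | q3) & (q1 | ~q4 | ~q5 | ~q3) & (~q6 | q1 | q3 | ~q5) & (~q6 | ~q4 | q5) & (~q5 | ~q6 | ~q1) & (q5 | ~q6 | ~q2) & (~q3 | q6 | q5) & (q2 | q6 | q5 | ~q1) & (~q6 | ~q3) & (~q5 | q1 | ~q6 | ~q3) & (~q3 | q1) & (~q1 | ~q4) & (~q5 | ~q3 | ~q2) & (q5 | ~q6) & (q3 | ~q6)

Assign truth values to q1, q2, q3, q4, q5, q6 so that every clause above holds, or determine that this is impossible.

q1: 1,  q2: 0,  q3: 0,  q4: 0,  q5: 1,  q6: 0

Branch on q4: set q4 = 0.
Branch on q6: set q6 = 0.
Branch on q3: set q3 = 0.
Branch on q5: set q5 = 1.
Branch on q2: set q2 = 0.
No clause remains; q1 is free.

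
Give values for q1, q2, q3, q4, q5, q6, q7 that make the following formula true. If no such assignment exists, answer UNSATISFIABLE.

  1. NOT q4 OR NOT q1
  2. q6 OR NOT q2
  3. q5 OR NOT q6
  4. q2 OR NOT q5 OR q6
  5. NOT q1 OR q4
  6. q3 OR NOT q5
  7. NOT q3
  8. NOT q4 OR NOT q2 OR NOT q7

(NOT q3) alone gives q3 = false.
(NOT q5) alone gives q5 = false.
(NOT q6) alone gives q6 = false.
(NOT q2) alone gives q2 = false.
Try q4 = true.
(NOT q1) alone gives q1 = false.
Every clause is now satisfied; q7 is unconstrained.

q1=false; q2=false; q3=false; q4=true; q5=false; q6=false; q7=false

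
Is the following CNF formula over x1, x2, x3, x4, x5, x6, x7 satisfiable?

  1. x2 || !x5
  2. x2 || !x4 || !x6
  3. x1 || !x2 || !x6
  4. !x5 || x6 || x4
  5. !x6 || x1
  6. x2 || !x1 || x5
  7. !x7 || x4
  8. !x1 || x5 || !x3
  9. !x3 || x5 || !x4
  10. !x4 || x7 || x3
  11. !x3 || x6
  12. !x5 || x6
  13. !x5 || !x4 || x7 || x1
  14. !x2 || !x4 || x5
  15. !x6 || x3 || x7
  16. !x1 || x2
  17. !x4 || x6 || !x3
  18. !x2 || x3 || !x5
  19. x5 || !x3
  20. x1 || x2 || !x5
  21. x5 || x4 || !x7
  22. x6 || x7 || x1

Yes

Branch on x2: set x2 = true.
Branch on x1: set x1 = true.
Branch on x7: set x7 = false.
Branch on x5: set x5 = true.
The clause (x6) is unit, so x6 = true.
The clause (x3) is unit, so x3 = true.
Every clause is now satisfied; x4 is unconstrained.
A satisfying assignment: x1=true; x2=true; x3=true; x4=true; x5=true; x6=true; x7=false.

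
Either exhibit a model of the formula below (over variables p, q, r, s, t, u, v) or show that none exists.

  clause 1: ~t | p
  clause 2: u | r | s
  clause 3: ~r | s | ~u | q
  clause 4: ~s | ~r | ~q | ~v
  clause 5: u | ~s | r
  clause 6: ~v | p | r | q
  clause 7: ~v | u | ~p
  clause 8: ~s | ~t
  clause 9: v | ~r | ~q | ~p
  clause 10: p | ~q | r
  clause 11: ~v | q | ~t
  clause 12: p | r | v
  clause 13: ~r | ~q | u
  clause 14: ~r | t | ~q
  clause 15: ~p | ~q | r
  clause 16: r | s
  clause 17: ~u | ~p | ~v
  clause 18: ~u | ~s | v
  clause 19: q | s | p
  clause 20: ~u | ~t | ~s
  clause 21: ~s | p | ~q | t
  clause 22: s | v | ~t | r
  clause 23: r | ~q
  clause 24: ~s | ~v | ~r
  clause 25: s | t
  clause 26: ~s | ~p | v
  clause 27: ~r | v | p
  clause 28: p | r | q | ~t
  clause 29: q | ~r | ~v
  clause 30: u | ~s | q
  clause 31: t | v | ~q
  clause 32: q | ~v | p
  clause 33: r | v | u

p: 1; q: 0; r: 1; s: 0; t: 1; u: 0; v: 0

Try t = 1.
Unit clause (p) forces p = 1.
Unit clause (~s) forces s = 0.
Unit clause (r) forces r = 1.
Try u = 0.
Unit clause (~v) forces v = 0.
Unit clause (~q) forces q = 0.
Every clause now holds.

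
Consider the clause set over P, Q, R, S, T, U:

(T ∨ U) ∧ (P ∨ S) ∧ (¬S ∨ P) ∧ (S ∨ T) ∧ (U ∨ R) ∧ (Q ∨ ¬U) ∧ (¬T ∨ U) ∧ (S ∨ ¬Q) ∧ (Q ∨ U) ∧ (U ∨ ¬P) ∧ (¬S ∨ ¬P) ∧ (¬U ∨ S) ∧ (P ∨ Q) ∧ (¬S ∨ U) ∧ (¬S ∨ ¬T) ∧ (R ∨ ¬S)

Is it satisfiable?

Branch on T: set T = True.
From the singleton clause (U), U = True.
From the singleton clause (Q), Q = True.
From the singleton clause (S), S = True.
Now (¬S) is unsatisfied and unit — conflict.
That branch fails; take T = False instead.
From the singleton clause (U), U = True.
From the singleton clause (S), S = True.
From the singleton clause (P), P = True.
Now (¬P) is unsatisfied and unit — conflict.
Both values of T lead to a conflict.
No assignment satisfies every clause.

No, unsatisfiable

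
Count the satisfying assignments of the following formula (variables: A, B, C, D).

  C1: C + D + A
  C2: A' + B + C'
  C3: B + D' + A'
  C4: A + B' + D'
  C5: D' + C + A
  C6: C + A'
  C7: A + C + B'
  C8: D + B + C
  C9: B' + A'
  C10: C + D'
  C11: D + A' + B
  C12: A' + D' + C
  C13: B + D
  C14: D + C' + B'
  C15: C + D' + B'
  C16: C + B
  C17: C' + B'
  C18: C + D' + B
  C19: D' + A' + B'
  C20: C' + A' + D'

1

There are 2^4 = 16 truth assignments over (A, B, C, D).
Split on B. With B = 1, the clauses containing B are satisfied and B' drops from the rest; 0 of the 2^3 = 8 assignments to the other variables satisfy what remains.
With B = 0, by the same count on the reduced clause set, 1 assignment works.
Total: 0 + 1 = 1.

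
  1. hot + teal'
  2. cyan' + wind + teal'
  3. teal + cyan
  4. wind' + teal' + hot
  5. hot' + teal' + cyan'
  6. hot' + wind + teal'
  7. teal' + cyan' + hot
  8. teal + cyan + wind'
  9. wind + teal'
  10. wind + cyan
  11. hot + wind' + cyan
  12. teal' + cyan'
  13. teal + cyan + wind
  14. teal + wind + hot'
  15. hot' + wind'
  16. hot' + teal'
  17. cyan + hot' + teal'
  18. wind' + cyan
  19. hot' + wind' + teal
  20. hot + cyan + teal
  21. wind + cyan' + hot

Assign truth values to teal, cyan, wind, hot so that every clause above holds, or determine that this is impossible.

Try hot = 0.
The clause (teal') is unit, so teal = 0.
The clause (cyan) is unit, so cyan = 1.
The clause (wind) is unit, so wind = 1.
All clauses are satisfied.

teal ↦ 0, cyan ↦ 1, wind ↦ 1, hot ↦ 0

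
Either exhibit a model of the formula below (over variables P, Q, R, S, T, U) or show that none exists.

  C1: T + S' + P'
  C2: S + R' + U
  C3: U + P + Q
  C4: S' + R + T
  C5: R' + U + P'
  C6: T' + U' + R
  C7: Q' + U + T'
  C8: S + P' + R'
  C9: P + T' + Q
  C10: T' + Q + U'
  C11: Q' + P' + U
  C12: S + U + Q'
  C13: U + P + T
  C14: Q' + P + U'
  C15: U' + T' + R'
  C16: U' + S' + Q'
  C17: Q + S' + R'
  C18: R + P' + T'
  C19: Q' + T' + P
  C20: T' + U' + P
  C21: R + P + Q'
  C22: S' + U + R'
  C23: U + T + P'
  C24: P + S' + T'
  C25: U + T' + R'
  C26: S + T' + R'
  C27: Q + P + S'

P ↦ 0, Q ↦ 0, R ↦ 0, S ↦ 0, T ↦ 0, U ↦ 1

Branch on T: set T = 0.
Branch on S: set S = 0.
Branch on R: set R = 0.
Branch on U: set U = 1.
Branch on Q: set Q = 0.
Every clause is now satisfied; P is unconstrained.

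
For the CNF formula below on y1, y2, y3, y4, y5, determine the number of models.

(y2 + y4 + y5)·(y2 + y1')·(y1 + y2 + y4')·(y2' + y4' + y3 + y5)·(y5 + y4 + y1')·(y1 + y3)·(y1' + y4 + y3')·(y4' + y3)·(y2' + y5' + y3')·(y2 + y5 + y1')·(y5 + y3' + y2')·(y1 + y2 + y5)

There are 2^5 = 32 truth assignments over (y1, y2, y3, y4, y5).
Split on y2. With y2 = 1, the clauses containing y2 are satisfied and y2' drops from the rest; 1 of the 2^4 = 16 assignments to the other variables satisfy what remains.
With y2 = 0, by the same count on the reduced clause set, 1 assignment works.
(One model: y1=F, y2=F, y3=T, y4=F, y5=T.)
Total: 1 + 1 = 2.

2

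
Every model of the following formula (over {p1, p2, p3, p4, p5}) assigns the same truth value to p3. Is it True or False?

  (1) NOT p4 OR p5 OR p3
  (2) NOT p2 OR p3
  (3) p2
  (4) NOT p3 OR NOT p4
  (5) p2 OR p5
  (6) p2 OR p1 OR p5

Suppose p3 = false.
From the singleton clause (NOT p2), p2 = false.
Now (p2) is unsatisfied and unit — conflict.
So every satisfying assignment has p3 = True.

True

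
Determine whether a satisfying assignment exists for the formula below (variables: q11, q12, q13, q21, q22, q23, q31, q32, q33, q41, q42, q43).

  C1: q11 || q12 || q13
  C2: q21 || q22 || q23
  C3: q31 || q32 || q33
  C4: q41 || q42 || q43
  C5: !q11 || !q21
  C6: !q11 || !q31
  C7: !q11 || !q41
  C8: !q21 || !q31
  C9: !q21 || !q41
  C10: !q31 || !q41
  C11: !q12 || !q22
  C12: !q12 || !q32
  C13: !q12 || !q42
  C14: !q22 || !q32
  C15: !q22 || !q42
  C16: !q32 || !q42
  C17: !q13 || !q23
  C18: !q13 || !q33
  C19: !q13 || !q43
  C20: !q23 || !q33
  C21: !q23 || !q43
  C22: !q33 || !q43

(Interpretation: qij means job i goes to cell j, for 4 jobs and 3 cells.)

No, unsatisfiable

Try q11 = false.
Try q12 = true.
The clause (!q22) is unit, so q22 = false.
The clause (!q32) is unit, so q32 = false.
The clause (!q42) is unit, so q42 = false.
Try q21 = true.
The clause (!q31) is unit, so q31 = false.
The clause (q33) is unit, so q33 = true.
The clause (!q41) is unit, so q41 = false.
The clause (q43) is unit, so q43 = true.
Now (!q43) is unsatisfied and unit — conflict.
That branch fails; take q21 = false instead.
The clause (q23) is unit, so q23 = true.
The clause (!q13) is unit, so q13 = false.
The clause (!q33) is unit, so q33 = false.
The clause (q31) is unit, so q31 = true.
The clause (!q41) is unit, so q41 = false.
The clause (q43) is unit, so q43 = true.
Now (!q43) is unsatisfied and unit — conflict.
Either choice for q21 ends in contradiction.
That branch fails; take q12 = false instead.
The clause (q13) is unit, so q13 = true.
The clause (!q23) is unit, so q23 = false.
The clause (!q33) is unit, so q33 = false.
The clause (!q43) is unit, so q43 = false.
Try q21 = true.
The clause (!q31) is unit, so q31 = false.
The clause (q32) is unit, so q32 = true.
The clause (!q41) is unit, so q41 = false.
The clause (q42) is unit, so q42 = true.
Now (!q42) is unsatisfied and unit — conflict.
That branch fails; take q21 = false instead.
The clause (q22) is unit, so q22 = true.
The clause (!q32) is unit, so q32 = false.
The clause (q31) is unit, so q31 = true.
The clause (!q41) is unit, so q41 = false.
The clause (q42) is unit, so q42 = true.
Now (!q42) is unsatisfied and unit — conflict.
Either choice for q21 ends in contradiction.
Either choice for q12 ends in contradiction.
That branch fails; take q11 = true instead.
The clause (!q21) is unit, so q21 = false.
The clause (!q31) is unit, so q31 = false.
The clause (!q41) is unit, so q41 = false.
Try q22 = true.
The clause (!q12) is unit, so q12 = false.
The clause (!q32) is unit, so q32 = false.
The clause (q33) is unit, so q33 = true.
The clause (!q42) is unit, so q42 = false.
The clause (q43) is unit, so q43 = true.
Now (!q43) is unsatisfied and unit — conflict.
That branch fails; take q22 = false instead.
The clause (q23) is unit, so q23 = true.
The clause (!q13) is unit, so q13 = false.
The clause (!q33) is unit, so q33 = false.
The clause (q32) is unit, so q32 = true.
The clause (!q12) is unit, so q12 = false.
The clause (!q42) is unit, so q42 = false.
The clause (q43) is unit, so q43 = true.
Now (!q43) is unsatisfied and unit — conflict.
Either choice for q22 ends in contradiction.
Either choice for q11 ends in contradiction.
No assignment satisfies every clause.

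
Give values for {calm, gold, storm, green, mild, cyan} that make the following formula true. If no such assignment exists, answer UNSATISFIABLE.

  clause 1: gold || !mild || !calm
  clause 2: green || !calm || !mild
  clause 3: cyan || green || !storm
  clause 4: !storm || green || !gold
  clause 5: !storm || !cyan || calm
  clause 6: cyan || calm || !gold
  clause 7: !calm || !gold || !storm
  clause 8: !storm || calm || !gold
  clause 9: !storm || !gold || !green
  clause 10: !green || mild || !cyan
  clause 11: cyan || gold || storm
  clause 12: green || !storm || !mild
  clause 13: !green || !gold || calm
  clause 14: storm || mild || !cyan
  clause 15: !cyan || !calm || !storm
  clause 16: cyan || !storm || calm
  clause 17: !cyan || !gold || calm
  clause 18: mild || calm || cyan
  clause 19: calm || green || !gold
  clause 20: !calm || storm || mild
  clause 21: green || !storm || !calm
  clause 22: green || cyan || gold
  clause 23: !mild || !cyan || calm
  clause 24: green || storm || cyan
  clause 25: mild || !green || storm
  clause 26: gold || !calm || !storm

Try gold = true.
Try storm = false.
Try cyan = false.
(calm) alone gives calm = true.
(mild) alone gives mild = true.
(green) alone gives green = true.
All clauses are satisfied.

calm: true,  gold: true,  storm: false,  green: true,  mild: true,  cyan: false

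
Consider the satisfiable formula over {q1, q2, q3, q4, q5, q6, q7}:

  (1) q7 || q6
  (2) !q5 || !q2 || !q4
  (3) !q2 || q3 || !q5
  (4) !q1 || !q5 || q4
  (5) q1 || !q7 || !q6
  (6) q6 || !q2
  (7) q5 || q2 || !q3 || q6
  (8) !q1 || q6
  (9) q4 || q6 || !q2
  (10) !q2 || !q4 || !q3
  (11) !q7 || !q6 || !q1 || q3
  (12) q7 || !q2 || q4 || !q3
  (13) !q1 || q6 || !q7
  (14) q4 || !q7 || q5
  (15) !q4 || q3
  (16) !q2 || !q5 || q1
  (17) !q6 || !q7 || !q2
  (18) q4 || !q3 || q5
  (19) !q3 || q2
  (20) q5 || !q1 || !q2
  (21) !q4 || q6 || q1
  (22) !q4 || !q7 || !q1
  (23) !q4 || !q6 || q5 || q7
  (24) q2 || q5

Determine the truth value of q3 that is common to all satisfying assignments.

False

Suppose q3 = true.
From the singleton clause (q2), q2 = true.
From the singleton clause (q6), q6 = true.
From the singleton clause (!q4), q4 = false.
From the singleton clause (q7), q7 = true.
That conflicts with the unit clause (!q7).
So every satisfying assignment has q3 = False.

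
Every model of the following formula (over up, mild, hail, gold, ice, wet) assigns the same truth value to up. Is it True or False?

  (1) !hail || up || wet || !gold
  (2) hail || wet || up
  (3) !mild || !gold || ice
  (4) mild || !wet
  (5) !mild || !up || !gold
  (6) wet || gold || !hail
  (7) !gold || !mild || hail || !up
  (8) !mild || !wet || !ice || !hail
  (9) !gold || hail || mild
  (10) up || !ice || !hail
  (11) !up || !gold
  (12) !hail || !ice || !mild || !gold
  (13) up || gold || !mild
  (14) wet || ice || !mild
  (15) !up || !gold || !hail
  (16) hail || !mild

Suppose up = false.
Suppose hail = true.
(!ice) alone gives ice = false.
Suppose wet = true.
(mild) alone gives mild = true.
(!gold) alone gives gold = false.
Now (gold) is unsatisfied and unit — conflict.
So wet must be the other value — set wet = false.
(!gold) alone gives gold = false.
Now (gold) is unsatisfied and unit — conflict.
Both values of wet lead to a conflict.
So hail must be the other value — set hail = false.
(wet) alone gives wet = true.
(mild) alone gives mild = true.
Now (!mild) is unsatisfied and unit — conflict.
Both values of hail lead to a conflict.
So every satisfying assignment has up = True.

True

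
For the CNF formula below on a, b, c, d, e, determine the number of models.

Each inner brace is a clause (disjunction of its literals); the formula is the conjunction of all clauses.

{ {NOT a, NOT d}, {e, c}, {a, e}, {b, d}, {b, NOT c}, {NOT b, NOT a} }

There are 2^5 = 32 truth assignments over (a, b, c, d, e).
Split on e. With e = true, the clauses containing e are satisfied and NOT e drops from the rest; 5 of the 2^4 = 16 assignments to the other variables satisfy what remains.
With e = false, by the same count on the reduced clause set, 0 assignments work.
(One model: a=F, b=F, c=F, d=T, e=T.)
Total: 5 + 0 = 5.

5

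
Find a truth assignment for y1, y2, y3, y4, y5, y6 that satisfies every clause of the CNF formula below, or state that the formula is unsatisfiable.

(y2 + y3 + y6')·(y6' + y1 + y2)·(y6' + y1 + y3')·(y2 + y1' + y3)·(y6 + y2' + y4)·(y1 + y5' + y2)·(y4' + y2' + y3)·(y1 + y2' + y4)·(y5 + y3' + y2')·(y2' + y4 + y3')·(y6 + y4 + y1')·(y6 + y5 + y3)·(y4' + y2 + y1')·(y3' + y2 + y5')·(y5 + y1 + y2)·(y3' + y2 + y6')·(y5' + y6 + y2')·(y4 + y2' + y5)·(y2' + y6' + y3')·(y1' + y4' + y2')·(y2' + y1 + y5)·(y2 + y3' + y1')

Suppose y2 = 1.
Suppose y6 = 1.
The clause (y3') is unit, so y3 = 0.
The clause (y4') is unit, so y4 = 0.
The clause (y1) is unit, so y1 = 1.
The clause (y5) is unit, so y5 = 1.
All clauses are satisfied.

y1: 1, y2: 1, y3: 0, y4: 0, y5: 1, y6: 1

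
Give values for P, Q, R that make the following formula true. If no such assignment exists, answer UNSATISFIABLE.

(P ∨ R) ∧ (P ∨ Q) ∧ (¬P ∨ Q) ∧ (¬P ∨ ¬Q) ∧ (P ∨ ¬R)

UNSATISFIABLE

Case P = True:
(Q) alone gives Q = True.
That conflicts with the unit clause (¬Q).
So P must be the other value — set P = False.
(R) alone gives R = True.
That conflicts with the unit clause (¬R).
Both values of P lead to a conflict.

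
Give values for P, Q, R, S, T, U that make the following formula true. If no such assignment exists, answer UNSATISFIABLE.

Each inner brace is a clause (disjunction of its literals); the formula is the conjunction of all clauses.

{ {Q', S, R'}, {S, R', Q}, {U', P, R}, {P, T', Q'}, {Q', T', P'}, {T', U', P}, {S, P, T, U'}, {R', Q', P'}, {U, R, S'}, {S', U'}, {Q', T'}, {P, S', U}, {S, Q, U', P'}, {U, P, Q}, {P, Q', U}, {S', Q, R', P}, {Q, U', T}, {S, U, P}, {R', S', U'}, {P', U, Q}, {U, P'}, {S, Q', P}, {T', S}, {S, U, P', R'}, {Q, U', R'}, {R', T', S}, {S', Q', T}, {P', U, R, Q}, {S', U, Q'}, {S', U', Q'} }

Branch on S: set S = 0.
(T') alone gives T = 0.
Branch on Q: set Q = 1.
(R') alone gives R = 0.
(P) alone gives P = 1.
(U) alone gives U = 1.
All clauses are satisfied.

P=1,  Q=1,  R=0,  S=0,  T=0,  U=1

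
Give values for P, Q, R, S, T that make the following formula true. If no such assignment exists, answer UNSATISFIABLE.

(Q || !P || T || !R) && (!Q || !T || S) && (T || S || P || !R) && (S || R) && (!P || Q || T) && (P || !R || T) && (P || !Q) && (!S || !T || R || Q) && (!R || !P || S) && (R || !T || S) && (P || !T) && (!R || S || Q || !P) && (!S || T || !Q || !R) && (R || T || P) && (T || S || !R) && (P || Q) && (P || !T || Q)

Suppose S = true.
Suppose P = true.
Suppose Q = true.
Suppose T = true.
No clause remains; R is free.

P ↦ true,  Q ↦ true,  R ↦ true,  S ↦ true,  T ↦ true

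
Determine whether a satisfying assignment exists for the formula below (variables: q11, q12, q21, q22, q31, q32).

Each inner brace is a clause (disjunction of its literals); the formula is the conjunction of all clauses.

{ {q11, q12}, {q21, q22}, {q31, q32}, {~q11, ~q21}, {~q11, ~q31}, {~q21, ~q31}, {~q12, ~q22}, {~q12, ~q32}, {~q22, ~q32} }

No, unsatisfiable

Try q11 = 1.
The clause (~q21) is unit, so q21 = 0.
The clause (q22) is unit, so q22 = 1.
The clause (~q31) is unit, so q31 = 0.
The clause (q32) is unit, so q32 = 1.
That conflicts with the unit clause (~q32).
Undo q11 and try q11 = 0.
The clause (q12) is unit, so q12 = 1.
The clause (~q22) is unit, so q22 = 0.
The clause (q21) is unit, so q21 = 1.
The clause (~q31) is unit, so q31 = 0.
The clause (q32) is unit, so q32 = 1.
That conflicts with the unit clause (~q32).
Either choice for q11 ends in contradiction.
No assignment satisfies every clause.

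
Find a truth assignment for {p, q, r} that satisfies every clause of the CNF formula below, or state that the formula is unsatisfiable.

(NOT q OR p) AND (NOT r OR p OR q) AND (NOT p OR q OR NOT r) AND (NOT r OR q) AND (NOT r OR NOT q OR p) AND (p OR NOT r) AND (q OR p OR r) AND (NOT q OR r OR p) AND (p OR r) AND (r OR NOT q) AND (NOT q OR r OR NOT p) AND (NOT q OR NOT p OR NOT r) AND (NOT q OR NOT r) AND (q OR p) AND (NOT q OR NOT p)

p: true; q: false; r: false

Case q = false:
From the singleton clause (NOT r), r = false.
From the singleton clause (p), p = true.
Every clause now holds.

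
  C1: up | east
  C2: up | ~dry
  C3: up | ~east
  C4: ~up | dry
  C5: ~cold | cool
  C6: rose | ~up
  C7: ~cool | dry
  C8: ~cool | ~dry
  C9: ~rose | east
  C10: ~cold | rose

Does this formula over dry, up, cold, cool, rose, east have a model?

Satisfiable

Case up = 1:
The clause (dry) is unit, so dry = 1.
The clause (rose) is unit, so rose = 1.
The clause (~cool) is unit, so cool = 0.
The clause (~cold) is unit, so cold = 0.
The clause (east) is unit, so east = 1.
All clauses are satisfied.
A satisfying assignment: dry: 1, up: 1, cold: 0, cool: 0, rose: 1, east: 1.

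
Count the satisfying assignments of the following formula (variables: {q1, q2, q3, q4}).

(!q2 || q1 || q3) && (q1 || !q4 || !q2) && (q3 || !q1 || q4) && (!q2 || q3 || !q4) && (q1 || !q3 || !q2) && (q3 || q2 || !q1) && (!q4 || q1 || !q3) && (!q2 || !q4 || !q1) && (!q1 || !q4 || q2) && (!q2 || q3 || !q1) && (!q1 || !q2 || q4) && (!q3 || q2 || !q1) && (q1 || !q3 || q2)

There are 2^4 = 16 truth assignments over (q1, q2, q3, q4).
Check each against the 13 clauses (columns in the order q1, q2, q3, q4):
  F F F F  ✓ satisfies all
  F F F T  ✓ satisfies all
  F F T F  ✗ fails (q1 || !q3 || q2)
  F F T T  ✗ fails (!q4 || q1 || !q3)
  F T F F  ✗ fails (!q2 || q1 || q3)
  F T F T  ✗ fails (!q2 || q1 || q3)
  F T T F  ✗ fails (q1 || !q3 || !q2)
  F T T T  ✗ fails (q1 || !q4 || !q2)
  T F F F  ✗ fails (q3 || !q1 || q4)
  T F F T  ✗ fails (q3 || q2 || !q1)
  T F T F  ✗ fails (!q3 || q2 || !q1)
  T F T T  ✗ fails (!q1 || !q4 || q2)
  T T F F  ✗ fails (q3 || !q1 || q4)
  T T F T  ✗ fails (!q2 || q3 || !q4)
  T T T F  ✗ fails (!q1 || !q2 || q4)
  T T T T  ✗ fails (!q2 || !q4 || !q1)
2 of the 16 rows are models.

2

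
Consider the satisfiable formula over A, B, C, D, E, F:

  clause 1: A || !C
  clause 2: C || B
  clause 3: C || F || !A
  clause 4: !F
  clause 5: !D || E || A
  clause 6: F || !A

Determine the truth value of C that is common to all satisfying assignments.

Suppose C = true.
(A) alone gives A = true.
(!F) alone gives F = false.
But (F) is also a unit clause — contradiction.
So every satisfying assignment has C = False.

False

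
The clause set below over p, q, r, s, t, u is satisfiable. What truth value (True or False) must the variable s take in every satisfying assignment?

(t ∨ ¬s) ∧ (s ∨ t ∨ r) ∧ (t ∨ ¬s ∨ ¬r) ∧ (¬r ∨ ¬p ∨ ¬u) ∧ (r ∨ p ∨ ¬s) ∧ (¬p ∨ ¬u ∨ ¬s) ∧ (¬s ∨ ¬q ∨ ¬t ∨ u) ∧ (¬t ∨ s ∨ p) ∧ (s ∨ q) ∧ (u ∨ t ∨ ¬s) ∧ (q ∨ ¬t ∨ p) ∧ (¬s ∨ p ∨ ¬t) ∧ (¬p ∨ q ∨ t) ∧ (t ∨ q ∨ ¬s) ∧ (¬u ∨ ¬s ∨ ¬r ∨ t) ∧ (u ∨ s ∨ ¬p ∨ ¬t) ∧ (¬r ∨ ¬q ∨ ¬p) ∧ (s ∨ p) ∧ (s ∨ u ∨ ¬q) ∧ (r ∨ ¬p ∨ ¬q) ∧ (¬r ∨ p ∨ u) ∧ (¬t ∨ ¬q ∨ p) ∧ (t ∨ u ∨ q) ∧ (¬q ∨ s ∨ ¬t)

Suppose s = False.
From the singleton clause (q), q = True.
From the singleton clause (p), p = True.
From the singleton clause (¬r), r = False.
That conflicts with the unit clause (r).
So every satisfying assignment has s = True.

True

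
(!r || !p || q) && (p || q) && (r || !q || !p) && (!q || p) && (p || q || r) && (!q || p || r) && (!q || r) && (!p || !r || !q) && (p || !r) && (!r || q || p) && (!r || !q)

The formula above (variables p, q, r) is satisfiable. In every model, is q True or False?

Suppose q = true.
Unit clause (p) forces p = true.
Unit clause (r) forces r = true.
But (!r) is also a unit clause — contradiction.
So every satisfying assignment has q = False.

False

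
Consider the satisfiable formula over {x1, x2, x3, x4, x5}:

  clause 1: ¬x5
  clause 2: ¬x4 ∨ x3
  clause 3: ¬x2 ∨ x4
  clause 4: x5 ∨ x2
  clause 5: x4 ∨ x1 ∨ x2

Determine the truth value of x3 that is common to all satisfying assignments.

True

Suppose x3 = False.
(¬x5) alone gives x5 = False.
(¬x4) alone gives x4 = False.
(¬x2) alone gives x2 = False.
That conflicts with the unit clause (x2).
So every satisfying assignment has x3 = True.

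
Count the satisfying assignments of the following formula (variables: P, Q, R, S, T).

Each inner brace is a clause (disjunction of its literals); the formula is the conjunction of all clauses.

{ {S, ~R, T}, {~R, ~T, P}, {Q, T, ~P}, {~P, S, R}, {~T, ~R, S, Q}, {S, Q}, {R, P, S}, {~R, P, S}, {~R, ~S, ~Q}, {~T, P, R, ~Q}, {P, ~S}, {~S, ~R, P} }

There are 2^5 = 32 truth assignments over (P, Q, R, S, T).
Split on S. With S = 1, the clauses containing S are satisfied and ~S drops from the rest; 4 of the 2^4 = 16 assignments to the other variables satisfy what remains.
With S = 0, by the same count on the reduced clause set, 1 assignment works.
(One model: P=T, Q=F, R=F, S=T, T=T.)
Total: 4 + 1 = 5.

5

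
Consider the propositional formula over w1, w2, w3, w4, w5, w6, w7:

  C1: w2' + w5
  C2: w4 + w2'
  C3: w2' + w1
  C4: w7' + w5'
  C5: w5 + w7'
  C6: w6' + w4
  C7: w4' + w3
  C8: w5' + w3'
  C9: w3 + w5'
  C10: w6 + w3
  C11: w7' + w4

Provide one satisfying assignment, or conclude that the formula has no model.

w1=1,  w2=0,  w3=1,  w4=1,  w5=0,  w6=1,  w7=0

Case w2 = 0:
Case w7 = 0:
Case w6 = 1:
The clause (w4) is unit, so w4 = 1.
The clause (w3) is unit, so w3 = 1.
The clause (w5') is unit, so w5 = 0.
No clause remains; w1 is free.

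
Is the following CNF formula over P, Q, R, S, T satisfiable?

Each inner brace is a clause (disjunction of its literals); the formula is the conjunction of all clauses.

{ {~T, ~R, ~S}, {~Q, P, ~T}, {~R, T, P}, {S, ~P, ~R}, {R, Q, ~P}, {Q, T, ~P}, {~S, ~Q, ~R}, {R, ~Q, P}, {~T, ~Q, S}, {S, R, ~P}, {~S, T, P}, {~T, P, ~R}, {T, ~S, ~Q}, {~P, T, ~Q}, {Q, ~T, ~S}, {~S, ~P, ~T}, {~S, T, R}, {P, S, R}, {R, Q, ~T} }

No, unsatisfiable

Suppose T = 0.
Suppose R = 0.
The clause (~S) is unit, so S = 0.
The clause (~P) is unit, so P = 0.
But (P) is also a unit clause — contradiction.
Backtrack on R: now try R = 1.
The clause (P) is unit, so P = 1.
The clause (S) is unit, so S = 1.
The clause (Q) is unit, so Q = 1.
But (~Q) is also a unit clause — contradiction.
Either choice for R ends in contradiction.
Backtrack on T: now try T = 1.
Suppose R = 0.
The clause (Q) is unit, so Q = 1.
The clause (P) is unit, so P = 1.
The clause (S) is unit, so S = 1.
But (~S) is also a unit clause — contradiction.
Backtrack on R: now try R = 1.
The clause (~S) is unit, so S = 0.
The clause (~P) is unit, so P = 0.
But (P) is also a unit clause — contradiction.
Either choice for R ends in contradiction.
Either choice for T ends in contradiction.
No assignment satisfies every clause.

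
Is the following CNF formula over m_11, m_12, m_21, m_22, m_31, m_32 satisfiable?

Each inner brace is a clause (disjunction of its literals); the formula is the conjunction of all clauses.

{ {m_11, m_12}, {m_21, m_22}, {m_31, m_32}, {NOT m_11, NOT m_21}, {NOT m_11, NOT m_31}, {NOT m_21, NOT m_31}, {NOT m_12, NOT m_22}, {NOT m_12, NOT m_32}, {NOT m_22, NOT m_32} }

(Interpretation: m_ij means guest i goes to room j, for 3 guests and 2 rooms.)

No, unsatisfiable

Suppose m_11 = true.
(NOT m_21) alone gives m_21 = false.
(m_22) alone gives m_22 = true.
(NOT m_31) alone gives m_31 = false.
(m_32) alone gives m_32 = true.
That conflicts with the unit clause (NOT m_32).
Undo m_11 and try m_11 = false.
(m_12) alone gives m_12 = true.
(NOT m_22) alone gives m_22 = false.
(m_21) alone gives m_21 = true.
(NOT m_31) alone gives m_31 = false.
(m_32) alone gives m_32 = true.
That conflicts with the unit clause (NOT m_32).
Neither m_11 = true nor m_11 = false works.
No assignment satisfies every clause.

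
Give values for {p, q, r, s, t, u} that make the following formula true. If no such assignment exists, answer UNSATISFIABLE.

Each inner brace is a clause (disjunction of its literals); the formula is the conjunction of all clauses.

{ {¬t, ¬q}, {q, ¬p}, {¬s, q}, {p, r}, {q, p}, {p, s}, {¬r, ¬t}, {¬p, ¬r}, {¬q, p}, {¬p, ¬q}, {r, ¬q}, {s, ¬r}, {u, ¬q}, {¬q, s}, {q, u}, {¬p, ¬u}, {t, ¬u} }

UNSATISFIABLE

Case t = False:
Unit clause (¬u) forces u = False.
Unit clause (¬q) forces q = False.
Now (q) is unsatisfied and unit — conflict.
Backtrack on t: now try t = True.
Unit clause (¬q) forces q = False.
Unit clause (¬p) forces p = False.
Now (p) is unsatisfied and unit — conflict.
Neither t = True nor t = False works.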